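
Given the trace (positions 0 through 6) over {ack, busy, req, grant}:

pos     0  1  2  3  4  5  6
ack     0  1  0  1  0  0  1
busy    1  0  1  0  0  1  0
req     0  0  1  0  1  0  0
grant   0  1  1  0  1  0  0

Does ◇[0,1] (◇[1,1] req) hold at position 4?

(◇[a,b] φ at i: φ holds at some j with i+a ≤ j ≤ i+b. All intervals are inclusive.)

Does not hold

Check ◇[1,1] req at each j in [4,5]:
  j=4: fails (none in [5,5])
  j=5: fails (none in [6,6])
No position in the window satisfies it → formula fails.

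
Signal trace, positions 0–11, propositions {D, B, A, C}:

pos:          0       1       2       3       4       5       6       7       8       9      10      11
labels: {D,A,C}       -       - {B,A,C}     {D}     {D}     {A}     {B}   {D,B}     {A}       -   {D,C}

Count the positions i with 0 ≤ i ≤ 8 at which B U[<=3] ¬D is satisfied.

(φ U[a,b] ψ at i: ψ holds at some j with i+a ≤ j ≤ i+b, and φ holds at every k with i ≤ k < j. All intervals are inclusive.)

Evaluate at each i in [0,8]:
  i=0: ✗ (lhs fails at k=0 before rhs at j=1)
  i=1: ✓ (rhs at j=1)
  i=2: ✓ (rhs at j=2)
  i=3: ✓ (rhs at j=3)
  i=4: ✗ (lhs fails at k=4 before rhs at j=6)
  i=5: ✗ (lhs fails at k=5 before rhs at j=6)
  i=6: ✓ (rhs at j=6)
  i=7: ✓ (rhs at j=7)
  i=8: ✓ (rhs at j=9; lhs holds on [8,8])
Positions where it holds: {1, 2, 3, 6, 7, 8} → 6.

6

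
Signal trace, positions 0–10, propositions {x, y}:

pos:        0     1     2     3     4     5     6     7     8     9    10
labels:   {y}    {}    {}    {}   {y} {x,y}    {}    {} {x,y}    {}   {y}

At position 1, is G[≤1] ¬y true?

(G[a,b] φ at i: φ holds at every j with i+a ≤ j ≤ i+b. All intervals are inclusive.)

Check ¬y at every j in [1,2]:
  j=1: true
  j=2: true
All positions satisfy it → formula holds.

Holds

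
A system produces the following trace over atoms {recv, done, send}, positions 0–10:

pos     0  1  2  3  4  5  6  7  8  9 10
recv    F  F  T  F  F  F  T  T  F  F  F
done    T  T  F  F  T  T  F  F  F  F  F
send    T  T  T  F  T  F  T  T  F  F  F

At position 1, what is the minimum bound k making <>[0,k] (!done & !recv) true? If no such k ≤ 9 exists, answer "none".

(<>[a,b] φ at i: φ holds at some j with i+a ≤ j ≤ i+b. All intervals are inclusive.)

2

Scan j = 1,2,… for (!done & !recv):
  j=1: fails
  j=2: fails
  j=3: holds
First hit at j=3, so smallest k = 3-1 = 2.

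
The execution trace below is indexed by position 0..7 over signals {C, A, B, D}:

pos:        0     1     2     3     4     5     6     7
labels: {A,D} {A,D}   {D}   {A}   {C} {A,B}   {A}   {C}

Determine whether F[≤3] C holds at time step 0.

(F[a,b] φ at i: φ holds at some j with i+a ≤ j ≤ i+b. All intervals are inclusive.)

Check C at each j in [0,3]:
  j=0: false
  j=1: false
  j=2: false
  j=3: false
No position in the window satisfies it → formula fails.

False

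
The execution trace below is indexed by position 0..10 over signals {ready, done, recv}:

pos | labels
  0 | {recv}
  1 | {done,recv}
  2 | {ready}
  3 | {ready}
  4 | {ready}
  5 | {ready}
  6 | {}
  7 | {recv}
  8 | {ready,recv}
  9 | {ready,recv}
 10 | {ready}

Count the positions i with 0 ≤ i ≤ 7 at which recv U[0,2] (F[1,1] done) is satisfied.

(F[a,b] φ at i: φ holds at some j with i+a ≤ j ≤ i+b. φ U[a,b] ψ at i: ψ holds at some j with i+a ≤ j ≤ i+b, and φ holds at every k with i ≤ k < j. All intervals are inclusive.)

Evaluate at each i in [0,7]:
  i=0: ✓ (rhs at j=0)
  i=1: ✗ (no rhs in [1,3])
  i=2: ✗ (no rhs in [2,4])
  i=3: ✗ (no rhs in [3,5])
  i=4: ✗ (no rhs in [4,6])
  i=5: ✗ (no rhs in [5,7])
  i=6: ✗ (no rhs in [6,8])
  i=7: ✗ (no rhs in [7,9])
Positions where it holds: {0} → 1.

1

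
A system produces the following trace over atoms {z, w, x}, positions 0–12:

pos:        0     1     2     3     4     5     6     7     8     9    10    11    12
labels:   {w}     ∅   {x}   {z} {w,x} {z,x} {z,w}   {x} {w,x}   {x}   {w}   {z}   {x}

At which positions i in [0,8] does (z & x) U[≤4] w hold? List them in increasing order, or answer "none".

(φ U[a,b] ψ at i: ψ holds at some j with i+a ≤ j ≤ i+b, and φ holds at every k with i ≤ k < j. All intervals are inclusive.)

0, 4, 5, 6, 8

Evaluate at each i in [0,8]:
  i=0: ✓ (rhs at j=0)
  i=1: ✗ (lhs fails at k=1 before rhs at j=4)
  i=2: ✗ (lhs fails at k=2 before rhs at j=4)
  i=3: ✗ (lhs fails at k=3 before rhs at j=4)
  i=4: ✓ (rhs at j=4)
  i=5: ✓ (rhs at j=6; lhs holds on [5,5])
  i=6: ✓ (rhs at j=6)
  i=7: ✗ (lhs fails at k=7 before rhs at j=8)
  i=8: ✓ (rhs at j=8)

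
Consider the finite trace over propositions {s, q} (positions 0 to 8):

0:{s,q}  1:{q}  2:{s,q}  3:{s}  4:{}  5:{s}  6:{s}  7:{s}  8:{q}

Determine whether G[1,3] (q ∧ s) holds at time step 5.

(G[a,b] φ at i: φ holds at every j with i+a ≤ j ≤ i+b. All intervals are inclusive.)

Check (q ∧ s) at every j in [6,8]:
  j=6: false
  j=7: false
  j=8: false
Fails at j=6 → formula fails.

Does not hold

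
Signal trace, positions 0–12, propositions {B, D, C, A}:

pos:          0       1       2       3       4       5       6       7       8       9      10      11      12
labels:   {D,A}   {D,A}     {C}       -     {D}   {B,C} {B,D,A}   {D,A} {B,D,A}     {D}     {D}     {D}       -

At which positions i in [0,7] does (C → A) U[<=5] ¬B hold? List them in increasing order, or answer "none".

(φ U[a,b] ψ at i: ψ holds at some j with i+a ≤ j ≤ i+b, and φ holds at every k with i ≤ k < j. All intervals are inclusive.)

Evaluate at each i in [0,7]:
  i=0: ✓ (rhs at j=0)
  i=1: ✓ (rhs at j=1)
  i=2: ✓ (rhs at j=2)
  i=3: ✓ (rhs at j=3)
  i=4: ✓ (rhs at j=4)
  i=5: ✗ (lhs fails at k=5 before rhs at j=7)
  i=6: ✓ (rhs at j=7; lhs holds on [6,6])
  i=7: ✓ (rhs at j=7)

0, 1, 2, 3, 4, 6, 7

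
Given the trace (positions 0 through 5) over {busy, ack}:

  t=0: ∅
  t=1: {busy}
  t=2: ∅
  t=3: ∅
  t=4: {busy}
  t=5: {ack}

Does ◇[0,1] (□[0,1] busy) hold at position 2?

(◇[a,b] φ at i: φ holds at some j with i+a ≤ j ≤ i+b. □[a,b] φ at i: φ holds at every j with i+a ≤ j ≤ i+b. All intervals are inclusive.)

Check □[0,1] busy at each j in [2,3]:
  j=2: fails at 2
  j=3: fails at 3
No position in the window satisfies it → formula fails.

Does not hold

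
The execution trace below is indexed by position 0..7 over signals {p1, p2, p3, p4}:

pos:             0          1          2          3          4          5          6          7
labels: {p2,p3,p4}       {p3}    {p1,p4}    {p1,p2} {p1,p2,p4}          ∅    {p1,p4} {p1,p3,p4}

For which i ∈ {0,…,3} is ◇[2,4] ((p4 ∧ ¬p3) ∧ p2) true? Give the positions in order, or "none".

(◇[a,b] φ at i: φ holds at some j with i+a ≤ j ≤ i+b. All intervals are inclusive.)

Evaluate at each i in [0,3]:
  i=0: ✓ (witness j=4)
  i=1: ✓ (witness j=4)
  i=2: ✓ (witness j=4)
  i=3: ✗ (none in [5,7])

0, 1, 2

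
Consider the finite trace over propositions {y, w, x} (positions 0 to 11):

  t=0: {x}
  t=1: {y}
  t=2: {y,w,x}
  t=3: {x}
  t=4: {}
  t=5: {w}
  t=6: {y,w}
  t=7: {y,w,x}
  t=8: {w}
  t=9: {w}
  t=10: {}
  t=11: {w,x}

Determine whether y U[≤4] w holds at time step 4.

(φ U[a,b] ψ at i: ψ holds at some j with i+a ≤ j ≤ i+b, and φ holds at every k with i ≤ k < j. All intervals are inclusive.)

No

Need some j in [4,8] with w, and y at every k in [4,j-1].
  j=4: w false.
  j=5: w holds, but y fails at k=4 → not this j.
  j=6: w holds, but y fails at k=4 → not this j.
  j=7: w holds, but y fails at k=4 → not this j.
  j=8: w holds, but y fails at k=4 → not this j.
No j in the window works → until fails.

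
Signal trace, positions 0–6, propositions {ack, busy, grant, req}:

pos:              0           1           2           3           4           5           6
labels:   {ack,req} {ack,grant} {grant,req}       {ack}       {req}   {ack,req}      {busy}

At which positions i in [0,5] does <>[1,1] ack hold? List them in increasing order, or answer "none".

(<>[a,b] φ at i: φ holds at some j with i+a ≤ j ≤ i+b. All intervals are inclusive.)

0, 2, 4

Evaluate at each i in [0,5]:
  i=0: ✓ (witness j=1)
  i=1: ✗ (none in [2,2])
  i=2: ✓ (witness j=3)
  i=3: ✗ (none in [4,4])
  i=4: ✓ (witness j=5)
  i=5: ✗ (none in [6,6])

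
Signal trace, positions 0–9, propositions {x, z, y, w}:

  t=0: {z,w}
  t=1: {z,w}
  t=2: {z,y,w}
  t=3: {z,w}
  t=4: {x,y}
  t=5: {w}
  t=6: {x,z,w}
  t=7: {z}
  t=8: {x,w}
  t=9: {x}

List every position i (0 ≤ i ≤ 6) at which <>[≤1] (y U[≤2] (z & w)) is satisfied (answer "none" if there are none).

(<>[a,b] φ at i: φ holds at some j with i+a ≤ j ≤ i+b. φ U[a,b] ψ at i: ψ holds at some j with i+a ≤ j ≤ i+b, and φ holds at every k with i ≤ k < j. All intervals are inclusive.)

0, 1, 2, 3, 5, 6

Evaluate at each i in [0,6]:
  i=0: ✓ (witness j=0)
  i=1: ✓ (witness j=1)
  i=2: ✓ (witness j=2)
  i=3: ✓ (witness j=3)
  i=4: ✗ (none in [4,5])
  i=5: ✓ (witness j=6)
  i=6: ✓ (witness j=6)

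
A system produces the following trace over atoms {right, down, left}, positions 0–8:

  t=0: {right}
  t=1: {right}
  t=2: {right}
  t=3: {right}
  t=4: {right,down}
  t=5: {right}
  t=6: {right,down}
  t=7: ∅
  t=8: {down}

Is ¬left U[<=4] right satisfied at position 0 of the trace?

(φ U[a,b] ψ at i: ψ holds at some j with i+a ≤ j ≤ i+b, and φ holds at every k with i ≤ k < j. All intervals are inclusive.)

Need some j in [0,4] with right, and ¬left at every k in [0,j-1].
  j=0: right holds; no prefix to check → satisfied.

Yes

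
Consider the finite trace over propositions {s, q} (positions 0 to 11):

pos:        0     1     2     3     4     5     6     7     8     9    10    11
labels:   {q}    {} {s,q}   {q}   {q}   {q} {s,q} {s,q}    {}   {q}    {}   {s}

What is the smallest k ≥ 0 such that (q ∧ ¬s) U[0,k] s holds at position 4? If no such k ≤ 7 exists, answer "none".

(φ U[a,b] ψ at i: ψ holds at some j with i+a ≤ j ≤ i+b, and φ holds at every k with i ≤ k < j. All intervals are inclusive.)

Need earliest j ≥ 4 with s, and (q ∧ ¬s) at every k in [4,j-1].
  j=4: rhs fails.
  j=5: rhs fails.
  j=6: rhs holds; lhs holds on [4,5]. k = 2.

2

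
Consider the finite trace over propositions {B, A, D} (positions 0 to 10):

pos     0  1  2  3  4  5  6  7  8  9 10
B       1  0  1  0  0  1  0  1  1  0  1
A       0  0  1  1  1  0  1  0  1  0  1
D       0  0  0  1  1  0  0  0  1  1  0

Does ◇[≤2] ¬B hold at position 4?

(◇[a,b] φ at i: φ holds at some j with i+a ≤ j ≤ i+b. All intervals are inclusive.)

True

Check ¬B at each j in [4,6]:
  j=4: true
  j=5: false
  j=6: true
Found at j=4 → formula holds.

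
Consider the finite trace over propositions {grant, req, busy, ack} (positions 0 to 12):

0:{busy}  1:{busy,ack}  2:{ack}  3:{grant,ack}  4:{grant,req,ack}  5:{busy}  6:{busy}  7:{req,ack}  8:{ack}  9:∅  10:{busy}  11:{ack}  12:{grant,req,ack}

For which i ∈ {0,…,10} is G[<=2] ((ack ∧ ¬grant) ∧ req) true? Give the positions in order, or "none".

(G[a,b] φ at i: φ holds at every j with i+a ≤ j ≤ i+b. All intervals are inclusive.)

none

Evaluate at each i in [0,10]:
  i=0: ✗ (fails at j=0)
  i=1: ✗ (fails at j=1)
  i=2: ✗ (fails at j=2)
  i=3: ✗ (fails at j=3)
  i=4: ✗ (fails at j=4)
  i=5: ✗ (fails at j=5)
  i=6: ✗ (fails at j=6)
  i=7: ✗ (fails at j=8)
  i=8: ✗ (fails at j=8)
  i=9: ✗ (fails at j=9)
  i=10: ✗ (fails at j=10)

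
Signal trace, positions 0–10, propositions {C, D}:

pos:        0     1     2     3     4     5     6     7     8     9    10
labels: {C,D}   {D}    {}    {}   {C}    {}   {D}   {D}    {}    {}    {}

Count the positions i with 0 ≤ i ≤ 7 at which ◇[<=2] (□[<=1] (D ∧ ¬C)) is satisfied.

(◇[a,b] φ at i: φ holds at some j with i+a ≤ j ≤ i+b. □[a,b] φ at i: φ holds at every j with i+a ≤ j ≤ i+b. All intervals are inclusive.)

3

Evaluate at each i in [0,7]:
  i=0: ✗ (none in [0,2])
  i=1: ✗ (none in [1,3])
  i=2: ✗ (none in [2,4])
  i=3: ✗ (none in [3,5])
  i=4: ✓ (witness j=6)
  i=5: ✓ (witness j=6)
  i=6: ✓ (witness j=6)
  i=7: ✗ (none in [7,9])
Positions where it holds: {4, 5, 6} → 3.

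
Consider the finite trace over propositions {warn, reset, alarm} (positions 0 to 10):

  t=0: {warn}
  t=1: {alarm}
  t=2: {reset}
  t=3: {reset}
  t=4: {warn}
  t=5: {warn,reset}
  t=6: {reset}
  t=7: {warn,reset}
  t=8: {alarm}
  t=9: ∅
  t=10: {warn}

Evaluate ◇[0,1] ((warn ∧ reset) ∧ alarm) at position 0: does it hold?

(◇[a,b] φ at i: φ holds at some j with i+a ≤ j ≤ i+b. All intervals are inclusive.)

Check ((warn ∧ reset) ∧ alarm) at each j in [0,1]:
  j=0: false
  j=1: false
No position in the window satisfies it → formula fails.

No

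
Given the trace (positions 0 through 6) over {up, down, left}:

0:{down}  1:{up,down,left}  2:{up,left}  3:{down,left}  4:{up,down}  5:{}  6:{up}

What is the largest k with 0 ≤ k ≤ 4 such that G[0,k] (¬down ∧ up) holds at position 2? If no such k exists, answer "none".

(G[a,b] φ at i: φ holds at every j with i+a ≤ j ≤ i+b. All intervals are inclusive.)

0

(¬down ∧ up) must hold from j=2 onward; find where it first fails.
  j=2: holds
  j=3: fails
Holds on [2,2], so largest k = 0.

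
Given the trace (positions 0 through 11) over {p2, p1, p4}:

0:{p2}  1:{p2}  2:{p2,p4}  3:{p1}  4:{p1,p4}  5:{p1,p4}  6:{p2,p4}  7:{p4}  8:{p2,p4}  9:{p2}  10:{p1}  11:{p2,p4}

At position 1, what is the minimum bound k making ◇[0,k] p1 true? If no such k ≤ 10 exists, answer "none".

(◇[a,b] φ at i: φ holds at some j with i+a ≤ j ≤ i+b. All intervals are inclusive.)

Scan j = 1,2,… for p1:
  j=1: fails
  j=2: fails
  j=3: holds
First hit at j=3, so smallest k = 3-1 = 2.

2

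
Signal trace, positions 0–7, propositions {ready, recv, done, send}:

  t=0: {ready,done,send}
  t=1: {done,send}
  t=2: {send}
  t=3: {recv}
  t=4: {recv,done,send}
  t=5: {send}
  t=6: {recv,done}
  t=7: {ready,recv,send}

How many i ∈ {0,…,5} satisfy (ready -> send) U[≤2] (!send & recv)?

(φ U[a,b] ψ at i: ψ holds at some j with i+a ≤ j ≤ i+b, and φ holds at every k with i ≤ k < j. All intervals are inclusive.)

Evaluate at each i in [0,5]:
  i=0: ✗ (no rhs in [0,2])
  i=1: ✓ (rhs at j=3; lhs holds on [1,2])
  i=2: ✓ (rhs at j=3; lhs holds on [2,2])
  i=3: ✓ (rhs at j=3)
  i=4: ✓ (rhs at j=6; lhs holds on [4,5])
  i=5: ✓ (rhs at j=6; lhs holds on [5,5])
Positions where it holds: {1, 2, 3, 4, 5} → 5.

5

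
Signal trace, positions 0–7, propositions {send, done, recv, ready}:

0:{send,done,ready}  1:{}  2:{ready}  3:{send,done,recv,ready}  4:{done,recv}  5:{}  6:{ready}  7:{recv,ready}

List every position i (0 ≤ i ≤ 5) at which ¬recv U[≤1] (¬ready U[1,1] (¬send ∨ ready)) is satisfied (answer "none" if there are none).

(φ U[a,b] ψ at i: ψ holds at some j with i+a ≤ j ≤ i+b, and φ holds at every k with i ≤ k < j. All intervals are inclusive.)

0, 1, 4, 5

Evaluate at each i in [0,5]:
  i=0: ✓ (rhs at j=1; lhs holds on [0,0])
  i=1: ✓ (rhs at j=1)
  i=2: ✗ (no rhs in [2,3])
  i=3: ✗ (lhs fails at k=3 before rhs at j=4)
  i=4: ✓ (rhs at j=4)
  i=5: ✓ (rhs at j=5)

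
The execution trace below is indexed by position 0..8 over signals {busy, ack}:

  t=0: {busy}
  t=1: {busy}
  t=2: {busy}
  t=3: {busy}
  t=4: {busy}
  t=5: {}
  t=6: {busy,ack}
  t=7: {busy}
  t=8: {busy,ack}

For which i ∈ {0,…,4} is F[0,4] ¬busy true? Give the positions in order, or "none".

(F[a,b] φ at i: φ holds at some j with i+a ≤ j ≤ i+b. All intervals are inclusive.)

1, 2, 3, 4

Evaluate at each i in [0,4]:
  i=0: ✗ (none in [0,4])
  i=1: ✓ (witness j=5)
  i=2: ✓ (witness j=5)
  i=3: ✓ (witness j=5)
  i=4: ✓ (witness j=5)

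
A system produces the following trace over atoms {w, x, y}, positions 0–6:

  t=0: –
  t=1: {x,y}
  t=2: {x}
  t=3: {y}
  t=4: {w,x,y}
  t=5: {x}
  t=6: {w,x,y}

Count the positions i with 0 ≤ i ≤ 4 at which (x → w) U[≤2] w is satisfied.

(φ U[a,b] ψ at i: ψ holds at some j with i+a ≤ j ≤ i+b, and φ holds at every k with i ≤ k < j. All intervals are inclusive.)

2

Evaluate at each i in [0,4]:
  i=0: ✗ (no rhs in [0,2])
  i=1: ✗ (no rhs in [1,3])
  i=2: ✗ (lhs fails at k=2 before rhs at j=4)
  i=3: ✓ (rhs at j=4; lhs holds on [3,3])
  i=4: ✓ (rhs at j=4)
Positions where it holds: {3, 4} → 2.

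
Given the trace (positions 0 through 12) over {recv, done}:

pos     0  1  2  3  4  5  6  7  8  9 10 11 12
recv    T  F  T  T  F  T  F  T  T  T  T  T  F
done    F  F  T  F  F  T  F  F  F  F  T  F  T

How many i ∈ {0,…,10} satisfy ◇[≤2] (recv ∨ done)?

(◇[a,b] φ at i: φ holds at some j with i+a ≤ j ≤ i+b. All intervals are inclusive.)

Evaluate at each i in [0,10]:
  i=0: ✓ (witness j=0)
  i=1: ✓ (witness j=2)
  i=2: ✓ (witness j=2)
  i=3: ✓ (witness j=3)
  i=4: ✓ (witness j=5)
  i=5: ✓ (witness j=5)
  i=6: ✓ (witness j=7)
  i=7: ✓ (witness j=7)
  i=8: ✓ (witness j=8)
  i=9: ✓ (witness j=9)
  i=10: ✓ (witness j=10)
Positions where it holds: {0, 1, 2, 3, 4, 5, 6, 7, 8, 9, 10} → 11.

11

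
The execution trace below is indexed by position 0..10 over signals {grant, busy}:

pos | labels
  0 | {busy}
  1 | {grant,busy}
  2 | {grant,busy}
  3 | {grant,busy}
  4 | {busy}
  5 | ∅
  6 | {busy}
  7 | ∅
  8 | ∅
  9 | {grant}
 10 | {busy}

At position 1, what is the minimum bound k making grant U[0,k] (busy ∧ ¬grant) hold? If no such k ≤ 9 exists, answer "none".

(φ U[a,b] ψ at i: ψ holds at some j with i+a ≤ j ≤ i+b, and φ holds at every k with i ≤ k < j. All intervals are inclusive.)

3

Need earliest j ≥ 1 with (busy ∧ ¬grant), and grant at every k in [1,j-1].
  j=1: rhs fails.
  j=2: rhs fails.
  j=3: rhs fails.
  j=4: rhs holds; lhs holds on [1,3]. k = 3.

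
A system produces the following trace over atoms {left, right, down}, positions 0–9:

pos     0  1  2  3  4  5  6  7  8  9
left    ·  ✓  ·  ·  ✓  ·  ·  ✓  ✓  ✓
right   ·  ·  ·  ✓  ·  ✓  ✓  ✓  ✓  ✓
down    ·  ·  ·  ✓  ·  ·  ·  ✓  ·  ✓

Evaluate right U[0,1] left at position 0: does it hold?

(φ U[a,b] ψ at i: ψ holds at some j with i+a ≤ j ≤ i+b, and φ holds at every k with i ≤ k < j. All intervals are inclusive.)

Need some j in [0,1] with left, and right at every k in [0,j-1].
  j=0: left false.
  j=1: left holds, but right fails at k=0 → not this j.
No j in the window works → until fails.

No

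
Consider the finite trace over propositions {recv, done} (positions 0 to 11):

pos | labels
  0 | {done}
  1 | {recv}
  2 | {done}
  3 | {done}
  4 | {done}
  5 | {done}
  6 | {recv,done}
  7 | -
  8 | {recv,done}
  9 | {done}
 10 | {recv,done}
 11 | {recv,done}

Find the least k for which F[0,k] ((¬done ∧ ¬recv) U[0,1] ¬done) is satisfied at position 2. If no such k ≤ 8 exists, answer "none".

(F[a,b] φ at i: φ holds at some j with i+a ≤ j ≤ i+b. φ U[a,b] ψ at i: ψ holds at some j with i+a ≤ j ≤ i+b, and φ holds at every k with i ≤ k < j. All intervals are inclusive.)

Scan j = 2,3,… for ((¬done ∧ ¬recv) U[0,1] ¬done):
  j=2: fails
  j=3: fails
  j=4: fails
  j=5: fails
  j=6: fails
  j=7: holds
First hit at j=7, so smallest k = 7-2 = 5.

5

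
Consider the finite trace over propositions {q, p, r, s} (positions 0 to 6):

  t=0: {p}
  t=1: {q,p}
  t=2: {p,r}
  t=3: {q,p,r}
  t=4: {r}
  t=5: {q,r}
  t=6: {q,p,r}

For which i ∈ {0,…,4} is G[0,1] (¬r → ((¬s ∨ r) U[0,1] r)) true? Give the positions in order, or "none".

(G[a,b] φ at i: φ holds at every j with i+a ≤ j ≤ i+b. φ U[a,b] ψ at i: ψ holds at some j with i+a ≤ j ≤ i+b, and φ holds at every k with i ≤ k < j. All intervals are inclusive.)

Evaluate at each i in [0,4]:
  i=0: ✗ (fails at j=0)
  i=1: ✓ (all of [1,2])
  i=2: ✓ (all of [2,3])
  i=3: ✓ (all of [3,4])
  i=4: ✓ (all of [4,5])

1, 2, 3, 4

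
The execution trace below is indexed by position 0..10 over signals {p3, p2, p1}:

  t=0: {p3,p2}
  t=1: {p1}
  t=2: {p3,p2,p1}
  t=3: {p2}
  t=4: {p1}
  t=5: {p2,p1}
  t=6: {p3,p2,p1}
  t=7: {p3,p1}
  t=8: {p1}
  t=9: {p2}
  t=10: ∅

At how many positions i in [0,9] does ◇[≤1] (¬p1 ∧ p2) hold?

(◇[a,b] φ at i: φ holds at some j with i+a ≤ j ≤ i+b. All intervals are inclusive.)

5

Evaluate at each i in [0,9]:
  i=0: ✓ (witness j=0)
  i=1: ✗ (none in [1,2])
  i=2: ✓ (witness j=3)
  i=3: ✓ (witness j=3)
  i=4: ✗ (none in [4,5])
  i=5: ✗ (none in [5,6])
  i=6: ✗ (none in [6,7])
  i=7: ✗ (none in [7,8])
  i=8: ✓ (witness j=9)
  i=9: ✓ (witness j=9)
Positions where it holds: {0, 2, 3, 8, 9} → 5.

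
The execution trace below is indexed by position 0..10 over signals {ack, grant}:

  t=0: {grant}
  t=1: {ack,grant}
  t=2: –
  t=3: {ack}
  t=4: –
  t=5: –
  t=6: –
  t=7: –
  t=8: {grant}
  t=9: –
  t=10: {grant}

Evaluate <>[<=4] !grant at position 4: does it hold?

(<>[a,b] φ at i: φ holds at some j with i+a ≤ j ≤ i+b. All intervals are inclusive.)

Holds

Check !grant at each j in [4,8]:
  j=4: true
  j=5: true
  j=6: true
  j=7: true
  j=8: false
Found at j=4 → formula holds.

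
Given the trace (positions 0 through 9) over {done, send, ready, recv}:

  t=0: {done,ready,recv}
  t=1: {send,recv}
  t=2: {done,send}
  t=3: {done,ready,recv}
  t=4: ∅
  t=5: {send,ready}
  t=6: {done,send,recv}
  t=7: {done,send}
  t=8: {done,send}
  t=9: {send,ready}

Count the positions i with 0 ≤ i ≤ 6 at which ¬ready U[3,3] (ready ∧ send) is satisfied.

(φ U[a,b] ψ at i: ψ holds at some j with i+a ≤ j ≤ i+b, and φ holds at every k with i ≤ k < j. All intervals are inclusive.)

Evaluate at each i in [0,6]:
  i=0: ✗ (no rhs in [3,3])
  i=1: ✗ (no rhs in [4,4])
  i=2: ✗ (lhs fails at k=3 before rhs at j=5)
  i=3: ✗ (no rhs in [6,6])
  i=4: ✗ (no rhs in [7,7])
  i=5: ✗ (no rhs in [8,8])
  i=6: ✓ (rhs at j=9; lhs holds on [6,8])
Positions where it holds: {6} → 1.

1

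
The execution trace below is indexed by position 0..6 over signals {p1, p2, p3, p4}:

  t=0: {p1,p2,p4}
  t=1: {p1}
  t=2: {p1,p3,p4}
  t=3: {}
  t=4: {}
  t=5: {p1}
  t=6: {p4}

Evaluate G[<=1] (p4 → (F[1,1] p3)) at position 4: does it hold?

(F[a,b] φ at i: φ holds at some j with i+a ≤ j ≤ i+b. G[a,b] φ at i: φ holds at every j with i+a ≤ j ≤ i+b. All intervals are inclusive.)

True

Check (p4 → (F[1,1] p3)) at every j in [4,5]:
  j=4: antecedent false → ✓
  j=5: antecedent false → ✓
All positions satisfy it → formula holds.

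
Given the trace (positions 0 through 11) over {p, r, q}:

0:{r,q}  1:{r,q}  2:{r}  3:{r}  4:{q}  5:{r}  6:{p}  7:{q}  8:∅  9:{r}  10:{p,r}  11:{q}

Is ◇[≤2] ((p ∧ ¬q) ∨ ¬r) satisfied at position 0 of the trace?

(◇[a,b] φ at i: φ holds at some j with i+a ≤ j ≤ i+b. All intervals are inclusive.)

No

Check ((p ∧ ¬q) ∨ ¬r) at each j in [0,2]:
  j=0: false
  j=1: false
  j=2: false
No position in the window satisfies it → formula fails.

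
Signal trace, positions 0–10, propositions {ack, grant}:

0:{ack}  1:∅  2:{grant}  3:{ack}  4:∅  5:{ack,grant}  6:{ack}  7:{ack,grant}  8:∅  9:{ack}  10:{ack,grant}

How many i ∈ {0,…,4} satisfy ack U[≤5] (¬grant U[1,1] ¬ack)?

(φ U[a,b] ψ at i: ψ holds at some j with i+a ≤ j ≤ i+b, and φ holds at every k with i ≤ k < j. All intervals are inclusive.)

3

Evaluate at each i in [0,4]:
  i=0: ✓ (rhs at j=0)
  i=1: ✓ (rhs at j=1)
  i=2: ✗ (lhs fails at k=2 before rhs at j=3)
  i=3: ✓ (rhs at j=3)
  i=4: ✗ (no rhs in [4,9])
Positions where it holds: {0, 1, 3} → 3.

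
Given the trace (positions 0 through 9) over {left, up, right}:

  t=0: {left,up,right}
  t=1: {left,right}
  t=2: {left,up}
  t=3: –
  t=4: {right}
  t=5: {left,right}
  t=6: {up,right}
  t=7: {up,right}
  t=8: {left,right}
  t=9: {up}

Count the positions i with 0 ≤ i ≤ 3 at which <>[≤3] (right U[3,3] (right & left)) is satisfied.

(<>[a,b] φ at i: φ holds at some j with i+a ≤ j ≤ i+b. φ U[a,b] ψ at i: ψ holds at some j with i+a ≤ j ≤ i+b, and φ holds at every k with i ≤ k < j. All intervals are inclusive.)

2

Evaluate at each i in [0,3]:
  i=0: ✗ (none in [0,3])
  i=1: ✗ (none in [1,4])
  i=2: ✓ (witness j=5)
  i=3: ✓ (witness j=5)
Positions where it holds: {2, 3} → 2.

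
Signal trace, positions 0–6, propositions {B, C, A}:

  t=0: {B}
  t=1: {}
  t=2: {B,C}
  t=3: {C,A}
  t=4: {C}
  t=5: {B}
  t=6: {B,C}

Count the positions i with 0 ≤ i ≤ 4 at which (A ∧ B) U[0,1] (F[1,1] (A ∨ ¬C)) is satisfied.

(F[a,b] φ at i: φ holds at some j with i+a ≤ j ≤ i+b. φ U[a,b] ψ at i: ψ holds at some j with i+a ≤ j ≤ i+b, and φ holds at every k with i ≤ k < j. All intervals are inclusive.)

Evaluate at each i in [0,4]:
  i=0: ✓ (rhs at j=0)
  i=1: ✗ (lhs fails at k=1 before rhs at j=2)
  i=2: ✓ (rhs at j=2)
  i=3: ✗ (lhs fails at k=3 before rhs at j=4)
  i=4: ✓ (rhs at j=4)
Positions where it holds: {0, 2, 4} → 3.

3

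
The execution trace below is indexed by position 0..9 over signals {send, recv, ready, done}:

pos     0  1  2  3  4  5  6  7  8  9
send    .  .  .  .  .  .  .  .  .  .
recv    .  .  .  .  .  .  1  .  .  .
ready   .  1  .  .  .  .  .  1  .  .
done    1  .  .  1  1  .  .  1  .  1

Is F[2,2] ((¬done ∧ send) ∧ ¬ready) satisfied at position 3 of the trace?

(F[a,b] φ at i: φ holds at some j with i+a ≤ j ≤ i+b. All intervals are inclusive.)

Does not hold

Check ((¬done ∧ send) ∧ ¬ready) at each j in [5,5]:
  j=5: false
No position in the window satisfies it → formula fails.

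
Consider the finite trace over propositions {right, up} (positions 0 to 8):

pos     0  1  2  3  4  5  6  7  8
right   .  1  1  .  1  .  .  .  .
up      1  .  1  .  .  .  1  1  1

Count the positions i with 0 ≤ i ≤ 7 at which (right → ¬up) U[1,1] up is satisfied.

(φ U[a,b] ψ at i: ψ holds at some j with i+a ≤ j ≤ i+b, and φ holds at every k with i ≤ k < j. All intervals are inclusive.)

4

Evaluate at each i in [0,7]:
  i=0: ✗ (no rhs in [1,1])
  i=1: ✓ (rhs at j=2; lhs holds on [1,1])
  i=2: ✗ (no rhs in [3,3])
  i=3: ✗ (no rhs in [4,4])
  i=4: ✗ (no rhs in [5,5])
  i=5: ✓ (rhs at j=6; lhs holds on [5,5])
  i=6: ✓ (rhs at j=7; lhs holds on [6,6])
  i=7: ✓ (rhs at j=8; lhs holds on [7,7])
Positions where it holds: {1, 5, 6, 7} → 4.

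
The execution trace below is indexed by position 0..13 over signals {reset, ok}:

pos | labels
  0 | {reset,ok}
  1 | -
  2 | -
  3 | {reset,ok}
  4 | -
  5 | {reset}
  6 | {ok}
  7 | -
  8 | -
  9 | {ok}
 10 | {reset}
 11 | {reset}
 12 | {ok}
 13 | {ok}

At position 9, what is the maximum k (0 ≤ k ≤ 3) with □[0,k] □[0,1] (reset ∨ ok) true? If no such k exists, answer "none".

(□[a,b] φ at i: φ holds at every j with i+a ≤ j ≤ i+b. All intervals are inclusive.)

□[0,1] (reset ∨ ok) must hold from j=9 onward; find where it first fails.
  j=9: holds
  j=10: holds
  j=11: holds
  j=12: holds
Holds through j=12; largest k = 3.

3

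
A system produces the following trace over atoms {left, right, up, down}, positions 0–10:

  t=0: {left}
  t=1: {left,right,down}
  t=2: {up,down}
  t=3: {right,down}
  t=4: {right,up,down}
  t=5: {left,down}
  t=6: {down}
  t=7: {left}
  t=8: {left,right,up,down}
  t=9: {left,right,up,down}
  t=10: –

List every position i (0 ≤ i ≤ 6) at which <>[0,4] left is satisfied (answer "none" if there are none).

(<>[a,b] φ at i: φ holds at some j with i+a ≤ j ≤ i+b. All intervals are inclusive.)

0, 1, 2, 3, 4, 5, 6

Evaluate at each i in [0,6]:
  i=0: ✓ (witness j=0)
  i=1: ✓ (witness j=1)
  i=2: ✓ (witness j=5)
  i=3: ✓ (witness j=5)
  i=4: ✓ (witness j=5)
  i=5: ✓ (witness j=5)
  i=6: ✓ (witness j=7)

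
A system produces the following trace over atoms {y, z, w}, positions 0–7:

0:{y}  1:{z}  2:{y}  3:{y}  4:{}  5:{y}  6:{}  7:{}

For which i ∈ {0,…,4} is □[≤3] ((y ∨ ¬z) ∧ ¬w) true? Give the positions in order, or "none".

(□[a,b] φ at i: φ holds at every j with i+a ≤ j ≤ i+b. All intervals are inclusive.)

Evaluate at each i in [0,4]:
  i=0: ✗ (fails at j=1)
  i=1: ✗ (fails at j=1)
  i=2: ✓ (all of [2,5])
  i=3: ✓ (all of [3,6])
  i=4: ✓ (all of [4,7])

2, 3, 4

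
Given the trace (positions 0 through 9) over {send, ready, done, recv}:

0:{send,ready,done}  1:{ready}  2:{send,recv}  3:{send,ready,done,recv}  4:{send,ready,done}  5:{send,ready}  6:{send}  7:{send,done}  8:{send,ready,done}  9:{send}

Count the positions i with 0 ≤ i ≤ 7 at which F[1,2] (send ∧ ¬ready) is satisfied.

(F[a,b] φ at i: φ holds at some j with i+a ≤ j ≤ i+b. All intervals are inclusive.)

Evaluate at each i in [0,7]:
  i=0: ✓ (witness j=2)
  i=1: ✓ (witness j=2)
  i=2: ✗ (none in [3,4])
  i=3: ✗ (none in [4,5])
  i=4: ✓ (witness j=6)
  i=5: ✓ (witness j=6)
  i=6: ✓ (witness j=7)
  i=7: ✓ (witness j=9)
Positions where it holds: {0, 1, 4, 5, 6, 7} → 6.

6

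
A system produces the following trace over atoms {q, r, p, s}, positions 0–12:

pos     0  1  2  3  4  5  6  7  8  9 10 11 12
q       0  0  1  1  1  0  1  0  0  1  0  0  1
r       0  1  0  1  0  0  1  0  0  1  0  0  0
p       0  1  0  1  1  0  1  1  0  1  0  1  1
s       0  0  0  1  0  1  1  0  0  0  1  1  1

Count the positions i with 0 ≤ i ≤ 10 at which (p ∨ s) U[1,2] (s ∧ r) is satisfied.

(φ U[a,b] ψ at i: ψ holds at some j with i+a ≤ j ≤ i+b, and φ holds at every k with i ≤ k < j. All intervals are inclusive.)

Evaluate at each i in [0,10]:
  i=0: ✗ (no rhs in [1,2])
  i=1: ✗ (lhs fails at k=2 before rhs at j=3)
  i=2: ✗ (lhs fails at k=2 before rhs at j=3)
  i=3: ✗ (no rhs in [4,5])
  i=4: ✓ (rhs at j=6; lhs holds on [4,5])
  i=5: ✓ (rhs at j=6; lhs holds on [5,5])
  i=6: ✗ (no rhs in [7,8])
  i=7: ✗ (no rhs in [8,9])
  i=8: ✗ (no rhs in [9,10])
  i=9: ✗ (no rhs in [10,11])
  i=10: ✗ (no rhs in [11,12])
Positions where it holds: {4, 5} → 2.

2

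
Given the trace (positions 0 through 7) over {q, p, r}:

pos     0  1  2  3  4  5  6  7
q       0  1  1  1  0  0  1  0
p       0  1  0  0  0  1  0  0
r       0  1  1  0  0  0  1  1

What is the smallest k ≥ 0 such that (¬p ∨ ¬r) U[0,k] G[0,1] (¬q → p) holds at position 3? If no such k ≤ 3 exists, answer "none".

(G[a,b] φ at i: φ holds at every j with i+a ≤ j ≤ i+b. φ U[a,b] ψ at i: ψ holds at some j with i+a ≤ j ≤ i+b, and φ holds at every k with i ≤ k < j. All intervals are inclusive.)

Need earliest j ≥ 3 with G[0,1] (¬q → p), and (¬p ∨ ¬r) at every k in [3,j-1].
  j=3: rhs fails.
  j=4: rhs fails.
  j=5: rhs holds; lhs holds on [3,4]. k = 2.

2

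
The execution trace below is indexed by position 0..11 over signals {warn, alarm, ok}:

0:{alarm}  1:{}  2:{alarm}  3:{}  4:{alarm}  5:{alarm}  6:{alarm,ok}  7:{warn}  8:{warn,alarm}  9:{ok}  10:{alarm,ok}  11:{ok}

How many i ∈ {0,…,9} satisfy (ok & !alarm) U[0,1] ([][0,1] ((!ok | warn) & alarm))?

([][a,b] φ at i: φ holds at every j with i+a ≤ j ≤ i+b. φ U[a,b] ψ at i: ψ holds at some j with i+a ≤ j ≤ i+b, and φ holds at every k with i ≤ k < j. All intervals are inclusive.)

1

Evaluate at each i in [0,9]:
  i=0: ✗ (no rhs in [0,1])
  i=1: ✗ (no rhs in [1,2])
  i=2: ✗ (no rhs in [2,3])
  i=3: ✗ (lhs fails at k=3 before rhs at j=4)
  i=4: ✓ (rhs at j=4)
  i=5: ✗ (no rhs in [5,6])
  i=6: ✗ (no rhs in [6,7])
  i=7: ✗ (no rhs in [7,8])
  i=8: ✗ (no rhs in [8,9])
  i=9: ✗ (no rhs in [9,10])
Positions where it holds: {4} → 1.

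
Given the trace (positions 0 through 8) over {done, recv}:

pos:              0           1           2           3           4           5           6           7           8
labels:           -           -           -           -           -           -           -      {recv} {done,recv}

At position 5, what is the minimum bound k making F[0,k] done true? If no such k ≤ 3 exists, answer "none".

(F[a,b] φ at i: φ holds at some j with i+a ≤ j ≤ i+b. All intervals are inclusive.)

Scan j = 5,6,… for done:
  j=5: fails
  j=6: fails
  j=7: fails
  j=8: holds
First hit at j=8, so smallest k = 8-5 = 3.

3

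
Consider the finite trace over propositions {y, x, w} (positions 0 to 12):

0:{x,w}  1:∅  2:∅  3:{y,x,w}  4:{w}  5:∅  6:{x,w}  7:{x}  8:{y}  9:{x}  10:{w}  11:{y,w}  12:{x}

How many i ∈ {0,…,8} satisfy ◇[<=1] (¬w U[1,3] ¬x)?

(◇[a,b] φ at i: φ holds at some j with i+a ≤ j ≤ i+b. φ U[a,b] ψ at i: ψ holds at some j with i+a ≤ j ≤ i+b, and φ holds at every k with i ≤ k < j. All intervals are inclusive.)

5

Evaluate at each i in [0,8]:
  i=0: ✓ (witness j=1)
  i=1: ✓ (witness j=1)
  i=2: ✗ (none in [2,3])
  i=3: ✗ (none in [3,4])
  i=4: ✗ (none in [4,5])
  i=5: ✗ (none in [5,6])
  i=6: ✓ (witness j=7)
  i=7: ✓ (witness j=7)
  i=8: ✓ (witness j=8)
Positions where it holds: {0, 1, 6, 7, 8} → 5.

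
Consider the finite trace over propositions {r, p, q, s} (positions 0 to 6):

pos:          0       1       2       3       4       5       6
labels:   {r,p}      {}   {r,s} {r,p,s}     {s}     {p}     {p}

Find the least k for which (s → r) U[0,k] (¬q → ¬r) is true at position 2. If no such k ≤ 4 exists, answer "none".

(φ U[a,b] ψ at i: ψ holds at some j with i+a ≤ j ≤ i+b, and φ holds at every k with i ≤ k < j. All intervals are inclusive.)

Need earliest j ≥ 2 with (¬q → ¬r), and (s → r) at every k in [2,j-1].
  j=2: rhs fails.
  j=3: rhs fails.
  j=4: rhs holds; lhs holds on [2,3]. k = 2.

2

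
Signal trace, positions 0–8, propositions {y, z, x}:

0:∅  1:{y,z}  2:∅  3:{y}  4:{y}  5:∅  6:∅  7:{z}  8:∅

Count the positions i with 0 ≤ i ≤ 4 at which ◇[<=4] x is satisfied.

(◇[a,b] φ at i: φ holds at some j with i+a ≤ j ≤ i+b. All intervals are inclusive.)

Evaluate at each i in [0,4]:
  i=0: ✗ (none in [0,4])
  i=1: ✗ (none in [1,5])
  i=2: ✗ (none in [2,6])
  i=3: ✗ (none in [3,7])
  i=4: ✗ (none in [4,8])
Positions where it holds: {} → 0.

0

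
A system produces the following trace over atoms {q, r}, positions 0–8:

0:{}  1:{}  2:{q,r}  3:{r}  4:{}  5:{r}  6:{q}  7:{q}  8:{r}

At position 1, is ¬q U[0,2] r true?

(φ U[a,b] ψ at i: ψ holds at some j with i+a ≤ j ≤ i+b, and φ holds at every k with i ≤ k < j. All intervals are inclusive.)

Need some j in [1,3] with r, and ¬q at every k in [1,j-1].
  j=1: r false.
  j=2: r holds; ¬q holds at every k in [1,1] → satisfied.

Yes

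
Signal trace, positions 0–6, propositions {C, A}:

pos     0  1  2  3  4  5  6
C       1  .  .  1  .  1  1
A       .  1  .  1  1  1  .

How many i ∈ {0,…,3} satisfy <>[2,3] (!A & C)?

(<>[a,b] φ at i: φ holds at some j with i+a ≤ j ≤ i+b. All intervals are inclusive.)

1

Evaluate at each i in [0,3]:
  i=0: ✗ (none in [2,3])
  i=1: ✗ (none in [3,4])
  i=2: ✗ (none in [4,5])
  i=3: ✓ (witness j=6)
Positions where it holds: {3} → 1.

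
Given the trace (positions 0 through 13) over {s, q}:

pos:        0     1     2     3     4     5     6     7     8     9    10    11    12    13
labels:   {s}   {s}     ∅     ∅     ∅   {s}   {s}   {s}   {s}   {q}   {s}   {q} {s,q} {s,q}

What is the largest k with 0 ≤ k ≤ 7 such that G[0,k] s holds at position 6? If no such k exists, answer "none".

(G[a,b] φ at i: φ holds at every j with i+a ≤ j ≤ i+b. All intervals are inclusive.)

s must hold from j=6 onward; find where it first fails.
  j=6: holds
  j=7: holds
  j=8: holds
  j=9: fails
Holds on [6,8], so largest k = 2.

2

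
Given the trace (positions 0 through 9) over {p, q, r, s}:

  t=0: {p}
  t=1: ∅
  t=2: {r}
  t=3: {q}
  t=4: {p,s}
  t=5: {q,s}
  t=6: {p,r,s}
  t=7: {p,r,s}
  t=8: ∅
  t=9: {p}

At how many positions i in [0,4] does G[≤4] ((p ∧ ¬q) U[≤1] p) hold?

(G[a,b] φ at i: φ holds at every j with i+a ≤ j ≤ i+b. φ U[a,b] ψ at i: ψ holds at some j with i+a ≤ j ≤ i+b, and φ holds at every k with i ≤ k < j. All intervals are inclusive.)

Evaluate at each i in [0,4]:
  i=0: ✗ (fails at j=1)
  i=1: ✗ (fails at j=1)
  i=2: ✗ (fails at j=2)
  i=3: ✗ (fails at j=3)
  i=4: ✗ (fails at j=5)
Positions where it holds: {} → 0.

0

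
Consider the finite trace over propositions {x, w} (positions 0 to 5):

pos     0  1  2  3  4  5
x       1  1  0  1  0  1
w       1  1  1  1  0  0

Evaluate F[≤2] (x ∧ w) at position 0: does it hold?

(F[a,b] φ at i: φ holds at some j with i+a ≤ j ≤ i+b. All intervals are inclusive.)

Check (x ∧ w) at each j in [0,2]:
  j=0: true
  j=1: true
  j=2: false
Found at j=0 → formula holds.

True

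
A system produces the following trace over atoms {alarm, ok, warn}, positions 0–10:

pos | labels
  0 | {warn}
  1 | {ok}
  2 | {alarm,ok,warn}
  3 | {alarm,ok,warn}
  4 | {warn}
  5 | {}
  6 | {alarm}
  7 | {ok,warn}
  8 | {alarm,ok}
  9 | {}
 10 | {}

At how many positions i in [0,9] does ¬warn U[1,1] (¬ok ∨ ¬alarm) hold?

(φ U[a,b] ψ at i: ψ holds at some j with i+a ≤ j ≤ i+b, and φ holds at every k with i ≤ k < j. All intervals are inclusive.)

4

Evaluate at each i in [0,9]:
  i=0: ✗ (lhs fails at k=0 before rhs at j=1)
  i=1: ✗ (no rhs in [2,2])
  i=2: ✗ (no rhs in [3,3])
  i=3: ✗ (lhs fails at k=3 before rhs at j=4)
  i=4: ✗ (lhs fails at k=4 before rhs at j=5)
  i=5: ✓ (rhs at j=6; lhs holds on [5,5])
  i=6: ✓ (rhs at j=7; lhs holds on [6,6])
  i=7: ✗ (no rhs in [8,8])
  i=8: ✓ (rhs at j=9; lhs holds on [8,8])
  i=9: ✓ (rhs at j=10; lhs holds on [9,9])
Positions where it holds: {5, 6, 8, 9} → 4.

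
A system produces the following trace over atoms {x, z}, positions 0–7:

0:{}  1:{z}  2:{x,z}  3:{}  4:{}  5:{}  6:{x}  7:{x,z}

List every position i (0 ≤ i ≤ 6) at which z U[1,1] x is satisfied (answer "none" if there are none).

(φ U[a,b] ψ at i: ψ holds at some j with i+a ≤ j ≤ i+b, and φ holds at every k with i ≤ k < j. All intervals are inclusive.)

1

Evaluate at each i in [0,6]:
  i=0: ✗ (no rhs in [1,1])
  i=1: ✓ (rhs at j=2; lhs holds on [1,1])
  i=2: ✗ (no rhs in [3,3])
  i=3: ✗ (no rhs in [4,4])
  i=4: ✗ (no rhs in [5,5])
  i=5: ✗ (lhs fails at k=5 before rhs at j=6)
  i=6: ✗ (lhs fails at k=6 before rhs at j=7)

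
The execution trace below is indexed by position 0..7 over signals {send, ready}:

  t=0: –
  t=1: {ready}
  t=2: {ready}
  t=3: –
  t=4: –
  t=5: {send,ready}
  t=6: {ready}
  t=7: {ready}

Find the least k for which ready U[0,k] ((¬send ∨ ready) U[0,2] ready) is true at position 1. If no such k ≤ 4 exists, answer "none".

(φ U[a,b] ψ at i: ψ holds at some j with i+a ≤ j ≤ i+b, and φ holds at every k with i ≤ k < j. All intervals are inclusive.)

Need earliest j ≥ 1 with ((¬send ∨ ready) U[0,2] ready), and ready at every k in [1,j-1].
  j=1: rhs holds (empty prefix). k = 0.

0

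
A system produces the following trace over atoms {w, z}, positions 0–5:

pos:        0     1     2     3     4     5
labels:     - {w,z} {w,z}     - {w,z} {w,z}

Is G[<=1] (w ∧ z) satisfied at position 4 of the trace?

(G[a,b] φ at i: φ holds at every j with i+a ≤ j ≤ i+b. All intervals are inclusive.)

Check (w ∧ z) at every j in [4,5]:
  j=4: true
  j=5: true
All positions satisfy it → formula holds.

Holds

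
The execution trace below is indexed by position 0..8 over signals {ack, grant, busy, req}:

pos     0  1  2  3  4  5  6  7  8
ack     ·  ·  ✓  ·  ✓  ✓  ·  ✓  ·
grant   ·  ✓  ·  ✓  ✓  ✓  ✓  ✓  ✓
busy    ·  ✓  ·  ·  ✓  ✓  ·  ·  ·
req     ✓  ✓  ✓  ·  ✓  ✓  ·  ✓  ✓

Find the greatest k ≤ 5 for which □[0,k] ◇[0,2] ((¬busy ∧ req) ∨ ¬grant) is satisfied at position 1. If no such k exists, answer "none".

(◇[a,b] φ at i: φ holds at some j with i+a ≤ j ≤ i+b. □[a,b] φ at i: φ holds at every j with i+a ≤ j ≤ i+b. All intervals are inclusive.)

◇[0,2] ((¬busy ∧ req) ∨ ¬grant) must hold from j=1 onward; find where it first fails.
  j=1: holds
  j=2: holds
  j=3: fails
Holds on [1,2], so largest k = 1.

1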